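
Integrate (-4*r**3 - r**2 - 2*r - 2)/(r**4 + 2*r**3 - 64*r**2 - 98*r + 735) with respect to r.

-479*log(r - 7)/224 + 25*log(r - 3)/64 + 161*log(r + 5)/64 - 267*log(r + 7)/56 + C

Factor the denominator: (r - 7)*(r - 3)*(r + 5)*(r + 7).
Partial-fraction decomposition: -267/(56*(r + 7)) + 161/(64*(r + 5)) + 25/(64*(r - 3)) - 479/(224*(r - 7)).
Integrate each term: A/(r−a) contributes A·log|r−a|.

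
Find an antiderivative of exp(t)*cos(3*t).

Let I denote the integral. Integrate by parts with u = cos(3*t), dv = exp(t) dt, so v = exp(t): I = exp(t)*cos(3*t) + 3·∫ exp(t)*sin(3*t) dt.
Apply parts again with u = sin(3*t), dv = exp(t) dt: ∫ exp(t)*sin(3*t) dt = exp(t)*sin(3*t) − 3·I. Substituting back brings back I: I = 3*exp(t)*sin(3*t) + exp(t)*cos(3*t) − 9·I.
Solving for I: (1 + 9)·I equals the remaining terms, so I = (1/10)·(3*exp(t)*sin(3*t) + exp(t)*cos(3*t)).

3*exp(t)*sin(3*t)/10 + exp(t)*cos(3*t)/10 + C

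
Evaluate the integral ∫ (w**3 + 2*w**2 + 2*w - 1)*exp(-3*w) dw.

Use integration by parts with u = w**3 + 2*w**2 + 2*w - 1, dv = exp(-3*w) dw, so v = -exp(-3*w)/3.
Apply parts 3 times (tabular method): alternate signs, differentiate u down to 0, integrate dv up.

(-3*w**3 - 9*w**2 - 12*w - 1)*exp(-3*w)/9 + C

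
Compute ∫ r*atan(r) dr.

Use integration by parts with u = arctan(r), dv = r dr.
Then du = 1/(r**2 + 1) dr.

r**2*atan(r)/2 - r/2 + atan(r)/2 + C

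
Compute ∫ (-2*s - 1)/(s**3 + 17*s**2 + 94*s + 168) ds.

7*log(s + 4)/6 - 11*log(s + 6)/2 + 13*log(s + 7)/3 + C

Factor the denominator: (s + 4)*(s + 6)*(s + 7).
Partial-fraction decomposition: 13/(3*(s + 7)) - 11/(2*(s + 6)) + 7/(6*(s + 4)).
Integrate each term: A/(s−a) contributes A·log|s−a|.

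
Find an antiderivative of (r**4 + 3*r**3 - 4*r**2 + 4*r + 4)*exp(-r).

(-r**4 - 7*r**3 - 17*r**2 - 38*r - 42)*exp(-r) + C

Use integration by parts with u = r**4 + 3*r**3 - 4*r**2 + 4*r + 4, dv = exp(-r) dr, so v = -exp(-r).
Apply parts 4 times (tabular method): alternate signs, differentiate u down to 0, integrate dv up.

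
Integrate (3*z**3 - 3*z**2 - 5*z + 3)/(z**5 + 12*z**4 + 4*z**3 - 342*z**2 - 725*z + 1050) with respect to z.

Factor the denominator: (z - 5)*(z - 1)*(z + 5)*(z + 6)*(z + 7).
Partial-fraction decomposition: -569/(96*(z + 7)) + 723/(77*(z + 6)) - 211/(60*(z + 5)) + 1/(672*(z - 1)) + 139/(2640*(z - 5)).
Integrate each term: A/(z−a) contributes A·log|z−a|.

139*log(z - 5)/2640 + log(z - 1)/672 - 211*log(z + 5)/60 + 723*log(z + 6)/77 - 569*log(z + 7)/96 + C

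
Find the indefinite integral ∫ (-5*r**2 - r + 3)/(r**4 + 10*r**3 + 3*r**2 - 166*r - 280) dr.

Factor the denominator: (r - 4)*(r + 2)*(r + 5)*(r + 7).
Partial-fraction decomposition: 47/(22*(r + 7)) - 13/(6*(r + 5)) + 1/(6*(r + 2)) - 3/(22*(r - 4)).
Integrate each term: A/(r−a) contributes A·log|r−a|.

-3*log(r - 4)/22 + log(r + 2)/6 - 13*log(r + 5)/6 + 47*log(r + 7)/22 + C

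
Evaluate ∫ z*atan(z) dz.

Use integration by parts with u = arctan(z), dv = z dz.
Then du = 1/(z**2 + 1) dz.

z**2*atan(z)/2 - z/2 + atan(z)/2 + C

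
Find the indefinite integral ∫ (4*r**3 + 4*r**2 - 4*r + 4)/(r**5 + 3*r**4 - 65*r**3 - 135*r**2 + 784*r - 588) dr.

Factor the denominator: (r - 7)*(r - 2)*(r - 1)*(r + 6)*(r + 7).
Partial-fraction decomposition: -143/(126*(r + 7)) + 173/(182*(r + 6)) + 1/(42*(r - 1)) - 11/(90*(r - 2)) + 386/(1365*(r - 7)).
Integrate each term: A/(r−a) contributes A·log|r−a|.

386*log(r - 7)/1365 - 11*log(r - 2)/90 + log(r - 1)/42 + 173*log(r + 6)/182 - 143*log(r + 7)/126 + C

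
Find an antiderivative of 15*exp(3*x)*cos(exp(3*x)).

Let u = exp(3*x), so du = (3*exp(3*x)) dx.
Rewriting, the integral becomes 5·∫ cos(u) du = 5·sin(u).
Substituting back, u = exp(3*x).

5*sin(exp(3*x)) + C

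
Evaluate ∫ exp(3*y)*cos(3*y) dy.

exp(3*y)*sin(3*y)/6 + exp(3*y)*cos(3*y)/6 + C

Let I denote the integral. Integrate by parts with u = cos(3*y), dv = exp(3*y) dy, so v = exp(3*y)/3: I = exp(3*y)*cos(3*y)/3 + ∫ exp(3*y)*sin(3*y) dy.
Apply parts again with u = sin(3*y), dv = exp(3*y) dy: ∫ exp(3*y)*sin(3*y) dy = exp(3*y)*sin(3*y)/3 − I. Substituting back brings back I: I = exp(3*y)*sin(3*y)/3 + exp(3*y)*cos(3*y)/3 − I.
Solving for I: (1 + 1)·I equals the remaining terms, so I = (1/2)·(exp(3*y)*sin(3*y)/3 + exp(3*y)*cos(3*y)/3).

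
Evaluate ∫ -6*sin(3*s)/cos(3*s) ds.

Let u = cos(3*s), so du = (-3*sin(3*s)) ds.
Rewriting, the integral becomes 2·∫ 1/u du = 2·log(u).
Substituting back, u = cos(3*s).

2*log(cos(3*s)) + C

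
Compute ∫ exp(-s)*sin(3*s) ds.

-exp(-s)*sin(3*s)/10 - 3*exp(-s)*cos(3*s)/10 + C

Let I denote the integral. Integrate by parts with u = sin(3*s), dv = exp(-s) ds, so v = -exp(-s): I = -exp(-s)*sin(3*s) + 3·∫ exp(-s)*cos(3*s) ds.
Apply parts again with u = cos(3*s), dv = exp(-s) ds: ∫ exp(-s)*cos(3*s) ds = -exp(-s)*cos(3*s) − 3·I. Substituting back brings back I: I = -exp(-s)*sin(3*s) - 3*exp(-s)*cos(3*s) − 9·I.
Solving for I: (1 + 9)·I equals the remaining terms, so I = (1/10)·(-exp(-s)*sin(3*s) - 3*exp(-s)*cos(3*s)).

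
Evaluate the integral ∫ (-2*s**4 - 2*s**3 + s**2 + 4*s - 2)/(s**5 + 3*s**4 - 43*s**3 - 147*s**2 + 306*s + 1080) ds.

-1483*log(s - 6)/1485 + 197*log(s - 3)/1008 - 113*log(s + 3)/108 + 193*log(s + 4)/35 - 997*log(s + 5)/176 + C

Factor the denominator: (s - 6)*(s - 3)*(s + 3)*(s + 4)*(s + 5).
Partial-fraction decomposition: -997/(176*(s + 5)) + 193/(35*(s + 4)) - 113/(108*(s + 3)) + 197/(1008*(s - 3)) - 1483/(1485*(s - 6)).
Integrate each term: A/(s−a) contributes A·log|s−a|.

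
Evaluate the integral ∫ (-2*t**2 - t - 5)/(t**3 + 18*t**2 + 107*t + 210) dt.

-25*log(t + 5) + 71*log(t + 6) - 48*log(t + 7) + C

Factor the denominator: (t + 5)*(t + 6)*(t + 7).
Partial-fraction decomposition: -48/(t + 7) + 71/(t + 6) - 25/(t + 5).
Integrate each term: A/(t−a) contributes A·log|t−a|.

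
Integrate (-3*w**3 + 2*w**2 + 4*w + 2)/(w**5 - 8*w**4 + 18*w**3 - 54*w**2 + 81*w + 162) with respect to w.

Factor the denominator: (w - 6)*(w - 3)*(w + 1)*(w**2 + 9).
Partial-fraction decomposition: (31*w - 16)/(90*(w**2 + 9)) + 3/(280*(w + 1)) + 49/(216*(w - 3)) - 110/(189*(w - 6)).
Integrate each term; A/(w−a) gives A·log|w−a|; the (Bw+D)/(w²+p²) term gives a log and an atan.

-110*log(w - 6)/189 + 49*log(w - 3)/216 + 3*log(w + 1)/280 + 31*log(w**2 + 9)/180 - 8*atan(w/3)/135 + C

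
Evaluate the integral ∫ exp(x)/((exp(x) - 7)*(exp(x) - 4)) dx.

Let u = e^x, du = e^x dx.
The integral becomes ∫ du/((u-4)(u-7)); decompose into partial fractions.

log(exp(x) - 7)/3 - log(exp(x) - 4)/3 + C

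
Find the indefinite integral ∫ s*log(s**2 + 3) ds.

s**2*log(s**2 + 3)/2 - s**2/2 + 3*log(s**2 + 3)/2 + C

Let u = s**2 + 3, so du = (2*s) ds.
The integral becomes (1/2)·∫ log(u) du; integrate by parts with u′=log(u), dv′=du.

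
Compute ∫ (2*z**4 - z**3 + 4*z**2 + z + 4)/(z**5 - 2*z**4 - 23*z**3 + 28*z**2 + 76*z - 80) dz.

617*log(z - 5)/378 - 23*log(z - 2)/36 + log(z - 1)/6 - 29*log(z + 2)/84 + 32*log(z + 4)/27 + C

Factor the denominator: (z - 5)*(z - 2)*(z - 1)*(z + 2)*(z + 4).
Partial-fraction decomposition: 32/(27*(z + 4)) - 29/(84*(z + 2)) + 1/(6*(z - 1)) - 23/(36*(z - 2)) + 617/(378*(z - 5)).
Integrate each term: A/(z−a) contributes A·log|z−a|.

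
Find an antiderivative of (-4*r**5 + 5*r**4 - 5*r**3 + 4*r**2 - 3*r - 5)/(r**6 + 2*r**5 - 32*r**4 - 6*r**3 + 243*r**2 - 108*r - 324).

Factor the denominator: (r - 3)**2*(r - 2)*(r + 1)*(r + 3)*(r + 6).
Partial-fraction decomposition: -38821/(9720*(r + 6)) + 194/(135*(r + 3)) - 1/(30*(r + 1)) - 83/(120*(r - 2)) - 349/(486*(r - 3)) - 85/(27*(r - 3)**2).
Integrate each term; A/(r−a) gives A·log|r−a|; A/(r−a)² gives −A/(r−a).

-349*log(r - 3)/486 - 83*log(r - 2)/120 - log(r + 1)/30 + 194*log(r + 3)/135 - 38821*log(r + 6)/9720 + 85/(27*r - 81) + C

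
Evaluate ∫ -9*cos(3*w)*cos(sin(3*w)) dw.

Let u = sin(3*w), so du = (3*cos(3*w)) dw.
Rewriting, the integral becomes -3·∫ cos(u) du = -3·sin(u).
Substituting back, u = sin(3*w).

-3*sin(sin(3*w)) + C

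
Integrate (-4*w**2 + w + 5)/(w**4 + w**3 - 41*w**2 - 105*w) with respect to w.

Factor the denominator: w*(w - 7)*(w + 3)*(w + 5).
Partial-fraction decomposition: 5/(6*(w + 5)) - 17/(30*(w + 3)) - 23/(105*(w - 7)) - 1/(21*w).
Integrate each term: A/(w−a) contributes A·log|w−a|.

-log(w)/21 - 23*log(w - 7)/105 - 17*log(w + 3)/30 + 5*log(w + 5)/6 + C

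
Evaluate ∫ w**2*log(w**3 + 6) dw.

Let u = w**3 + 6, so du = (3*w**2) dw.
The integral becomes (1/3)·∫ log(u) du; integrate by parts with u′=log(u), dv′=du.

w**3*log(w**3 + 6)/3 - w**3/3 + 2*log(w**3 + 6) + C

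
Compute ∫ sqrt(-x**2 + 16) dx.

Substitute x = 4·sin(θ), so dx = 4·cos(θ) dθ and the radical becomes sqrt(-x**2 + 16) = 4·cos(θ) by the Pythagorean identity.
Integrate the resulting trig expression in θ, then back-substitute θ = asin(x/4), sin(θ) = x/4, cos(θ) = sqrt(-x**2 + 16)/4 (absorbing any constant into C).

x*sqrt(-x**2 + 16)/2 + 8*asin(x/4) + C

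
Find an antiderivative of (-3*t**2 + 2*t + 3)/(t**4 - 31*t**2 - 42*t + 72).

Factor the denominator: (t - 6)*(t - 1)*(t + 3)*(t + 4).
Partial-fraction decomposition: 53/(50*(t + 4)) - 5/(6*(t + 3)) - 1/(50*(t - 1)) - 31/(150*(t - 6)).
Integrate each term: A/(t−a) contributes A·log|t−a|.

-31*log(t - 6)/150 - log(t - 1)/50 - 5*log(t + 3)/6 + 53*log(t + 4)/50 + C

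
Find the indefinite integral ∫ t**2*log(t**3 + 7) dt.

Let u = t**3 + 7, so du = (3*t**2) dt.
The integral becomes (1/3)·∫ log(u) du; integrate by parts with u′=log(u), dv′=du.

t**3*log(t**3 + 7)/3 - t**3/3 + 7*log(t**3 + 7)/3 + C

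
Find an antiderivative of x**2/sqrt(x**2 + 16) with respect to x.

Substitute x = 4·tan(θ), so dx = 4·sec(θ)^2 dθ and the radical becomes sqrt(x**2 + 16) = 4·sec(θ) by the Pythagorean identity.
Integrate the resulting trig expression in θ, then back-substitute tan(θ) = x/4, sec(θ) = sqrt(x**2 + 16)/4 (absorbing any constant into C).

x*sqrt(x**2 + 16)/2 - 8*log(x + sqrt(x**2 + 16)) + C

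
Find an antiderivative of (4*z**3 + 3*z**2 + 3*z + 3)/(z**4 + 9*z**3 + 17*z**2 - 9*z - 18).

Factor the denominator: (z - 1)*(z + 1)*(z + 3)*(z + 6).
Partial-fraction decomposition: 257/(35*(z + 6)) - 29/(8*(z + 3)) + 1/(20*(z + 1)) + 13/(56*(z - 1)).
Integrate each term: A/(z−a) contributes A·log|z−a|.

13*log(z - 1)/56 + log(z + 1)/20 - 29*log(z + 3)/8 + 257*log(z + 6)/35 + C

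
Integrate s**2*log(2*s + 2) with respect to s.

s**3*log(2*s + 2)/3 - s**3/9 + s**2/6 - s/3 + log(s + 1)/3 + C

Use integration by parts with u = log(2*s + 2), dv = s**2 ds.
Then du = 2/(2*s + 2) ds and v = s**3/3.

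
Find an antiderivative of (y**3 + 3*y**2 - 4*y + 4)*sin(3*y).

-y**3*cos(3*y)/3 + y**2*sin(3*y)/3 - y**2*cos(3*y) + 2*y*sin(3*y)/3 + 14*y*cos(3*y)/9 - 14*sin(3*y)/27 - 10*cos(3*y)/9 + C

Use integration by parts with u = y**3 + 3*y**2 - 4*y + 4, dv = sin(3*y) dy, so v = -cos(3*y)/3.
Apply parts 3 times (tabular method): alternate signs, differentiate u down to 0, integrate dv up.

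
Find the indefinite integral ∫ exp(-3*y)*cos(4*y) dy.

4*exp(-3*y)*sin(4*y)/25 - 3*exp(-3*y)*cos(4*y)/25 + C

Let I denote the integral. Integrate by parts with u = cos(4*y), dv = exp(-3*y) dy, so v = -exp(-3*y)/3: I = -exp(-3*y)*cos(4*y)/3 − (4/3)·∫ exp(-3*y)*sin(4*y) dy.
Apply parts again with u = sin(4*y), dv = exp(-3*y) dy: ∫ exp(-3*y)*sin(4*y) dy = -exp(-3*y)*sin(4*y)/3 + (4/3)·I. Substituting back brings back I: I = 4*exp(-3*y)*sin(4*y)/9 - exp(-3*y)*cos(4*y)/3 − (16/9)·I.
Solving for I: (1 + 16/9)·I equals the remaining terms, so I = (9/25)·(4*exp(-3*y)*sin(4*y)/9 - exp(-3*y)*cos(4*y)/3).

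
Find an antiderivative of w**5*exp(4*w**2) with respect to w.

Let u = w², du = 2w dw; rewrite as (1/2)∫ u^2·exp(4u) du.
Now integrate by parts 2 times.

(8*w**4 - 4*w**2 + 1)*exp(4*w**2)/64 + C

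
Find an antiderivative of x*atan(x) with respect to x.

x**2*atan(x)/2 - x/2 + atan(x)/2 + C

Use integration by parts with u = arctan(x), dv = x dx.
Then du = 1/(x**2 + 1) dx.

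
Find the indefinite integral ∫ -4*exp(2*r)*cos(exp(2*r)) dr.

-2*sin(exp(2*r)) + C

Let u = exp(2*r), so du = (2*exp(2*r)) dr.
Rewriting, the integral becomes -2·∫ cos(u) du = -2·sin(u).
Substituting back, u = exp(2*r).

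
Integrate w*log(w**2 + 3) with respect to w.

Let u = w**2 + 3, so du = (2*w) dw.
The integral becomes (1/2)·∫ log(u) du; integrate by parts with u′=log(u), dv′=du.

w**2*log(w**2 + 3)/2 - w**2/2 + 3*log(w**2 + 3)/2 + C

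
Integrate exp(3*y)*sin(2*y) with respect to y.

Let I denote the integral. Integrate by parts with u = sin(2*y), dv = exp(3*y) dy, so v = exp(3*y)/3: I = exp(3*y)*sin(2*y)/3 − (2/3)·∫ exp(3*y)*cos(2*y) dy.
Apply parts again with u = cos(2*y), dv = exp(3*y) dy: ∫ exp(3*y)*cos(2*y) dy = exp(3*y)*cos(2*y)/3 + (2/3)·I. Substituting back brings back I: I = exp(3*y)*sin(2*y)/3 - 2*exp(3*y)*cos(2*y)/9 − (4/9)·I.
Solving for I: (1 + 4/9)·I equals the remaining terms, so I = (9/13)·(exp(3*y)*sin(2*y)/3 - 2*exp(3*y)*cos(2*y)/9).

3*exp(3*y)*sin(2*y)/13 - 2*exp(3*y)*cos(2*y)/13 + C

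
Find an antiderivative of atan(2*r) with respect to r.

Use integration by parts with u = arctan(2*r), dv = dr.
Then du = 2/(4*r**2 + 1) dr.

r*atan(2*r) - log(4*r**2 + 1)/4 + C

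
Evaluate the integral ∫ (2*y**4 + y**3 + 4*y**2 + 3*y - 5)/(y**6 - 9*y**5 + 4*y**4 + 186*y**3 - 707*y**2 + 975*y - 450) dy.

99*log(y - 5)/32 - 99*log(y - 3)/256 - 19*log(y - 2)/7 + 5*log(y - 1)/96 - 241*log(y + 5)/5376 + 229/(32*y - 96) + C

Factor the denominator: (y - 5)*(y - 3)**2*(y - 2)*(y - 1)*(y + 5).
Partial-fraction decomposition: -241/(5376*(y + 5)) + 5/(96*(y - 1)) - 19/(7*(y - 2)) - 99/(256*(y - 3)) - 229/(32*(y - 3)**2) + 99/(32*(y - 5)).
Integrate each term; A/(y−a) gives A·log|y−a|; A/(y−a)² gives −A/(y−a).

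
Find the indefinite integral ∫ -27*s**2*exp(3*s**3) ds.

-3*exp(3*s**3) + C

Let u = 3*s**3, so du = (9*s**2) ds.
Rewriting, the integral becomes -3·∫ e^u du = -3·e^u.
Substituting back, u = 3*s**3.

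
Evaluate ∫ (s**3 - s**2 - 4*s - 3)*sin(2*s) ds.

-s**3*cos(2*s)/2 + 3*s**2*sin(2*s)/4 + s**2*cos(2*s)/2 - s*sin(2*s)/2 + 11*s*cos(2*s)/4 - 11*sin(2*s)/8 + 5*cos(2*s)/4 + C

Use integration by parts with u = s**3 - s**2 - 4*s - 3, dv = sin(2*s) ds, so v = -cos(2*s)/2.
Apply parts 3 times (tabular method): alternate signs, differentiate u down to 0, integrate dv up.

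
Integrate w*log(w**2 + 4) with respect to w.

w**2*log(w**2 + 4)/2 - w**2/2 + 2*log(w**2 + 4) + C

Let u = w**2 + 4, so du = (2*w) dw.
The integral becomes (1/2)·∫ log(u) du; integrate by parts with u′=log(u), dv′=du.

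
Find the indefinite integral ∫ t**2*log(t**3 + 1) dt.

Let u = t**3 + 1, so du = (3*t**2) dt.
The integral becomes (1/3)·∫ log(u) du; integrate by parts with u′=log(u), dv′=du.

t**3*log(t**3 + 1)/3 - t**3/3 + log(t**3 + 1)/3 + C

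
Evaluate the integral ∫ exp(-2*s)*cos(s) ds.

exp(-2*s)*sin(s)/5 - 2*exp(-2*s)*cos(s)/5 + C

Let I denote the integral. Integrate by parts with u = cos(s), dv = exp(-2*s) ds, so v = -exp(-2*s)/2: I = -exp(-2*s)*cos(s)/2 − (1/2)·∫ exp(-2*s)*sin(s) ds.
Apply parts again with u = sin(s), dv = exp(-2*s) ds: ∫ exp(-2*s)*sin(s) ds = -exp(-2*s)*sin(s)/2 + (1/2)·I. Substituting back brings back I: I = exp(-2*s)*sin(s)/4 - exp(-2*s)*cos(s)/2 − (1/4)·I.
Solving for I: (1 + 1/4)·I equals the remaining terms, so I = (4/5)·(exp(-2*s)*sin(s)/4 - exp(-2*s)*cos(s)/2).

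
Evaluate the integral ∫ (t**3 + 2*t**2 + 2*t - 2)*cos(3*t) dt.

t**3*sin(3*t)/3 + 2*t**2*sin(3*t)/3 + t**2*cos(3*t)/3 + 4*t*sin(3*t)/9 + 4*t*cos(3*t)/9 - 22*sin(3*t)/27 + 4*cos(3*t)/27 + C

Use integration by parts with u = t**3 + 2*t**2 + 2*t - 2, dv = cos(3*t) dt, so v = sin(3*t)/3.
Apply parts 3 times (tabular method): alternate signs, differentiate u down to 0, integrate dv up.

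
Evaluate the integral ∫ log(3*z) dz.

z*(log(z) + log(3)) - z + C

Use integration by parts with u = log(3*z), dv = dz.
Then du = 1/z dz and v = z.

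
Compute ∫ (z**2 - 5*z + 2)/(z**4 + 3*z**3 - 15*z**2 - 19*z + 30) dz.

Factor the denominator: (z - 3)*(z - 1)*(z + 2)*(z + 5).
Partial-fraction decomposition: -13/(36*(z + 5)) + 16/(45*(z + 2)) + 1/(18*(z - 1)) - 1/(20*(z - 3)).
Integrate each term: A/(z−a) contributes A·log|z−a|.

-log(z - 3)/20 + log(z - 1)/18 + 16*log(z + 2)/45 - 13*log(z + 5)/36 + C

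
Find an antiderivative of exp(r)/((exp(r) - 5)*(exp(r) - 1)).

log(exp(r) - 5)/4 - log(exp(r) - 1)/4 + C

Let u = e^r, du = e^r dr.
The integral becomes ∫ du/((u-5)(u-1)); decompose into partial fractions.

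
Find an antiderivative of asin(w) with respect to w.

w*asin(w) + sqrt(-w**2 + 1) + C

Use integration by parts with u = arcsin(w), dv = dw.
Then du = 1/sqrt(-w**2 + 1) dw.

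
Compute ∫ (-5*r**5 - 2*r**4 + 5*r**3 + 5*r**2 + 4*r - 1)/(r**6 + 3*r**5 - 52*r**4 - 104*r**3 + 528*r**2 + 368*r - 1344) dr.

-40189*log(r - 6)/16640 + 6215*log(r - 2)/15552 - 99*log(r + 2)/1280 + 4351*log(r + 4)/2160 - 77734*log(r + 7)/15795 - 125/(864*r - 1728) + C

Factor the denominator: (r - 6)*(r - 2)**2*(r + 2)*(r + 4)*(r + 7).
Partial-fraction decomposition: -77734/(15795*(r + 7)) + 4351/(2160*(r + 4)) - 99/(1280*(r + 2)) + 6215/(15552*(r - 2)) + 125/(864*(r - 2)**2) - 40189/(16640*(r - 6)).
Integrate each term; A/(r−a) gives A·log|r−a|; A/(r−a)² gives −A/(r−a).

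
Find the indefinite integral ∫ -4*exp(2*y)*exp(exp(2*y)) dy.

Let u = exp(2*y), so du = (2*exp(2*y)) dy.
Rewriting, the integral becomes -2·∫ e^u du = -2·e^u.
Substituting back, u = exp(2*y).

-2*exp(exp(2*y)) + C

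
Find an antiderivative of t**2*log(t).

Use integration by parts with u = log(t), dv = t**2 dt.
Then du = 1/t dt and v = t**3/3.

t**3*log(t)/3 - t**3/9 + C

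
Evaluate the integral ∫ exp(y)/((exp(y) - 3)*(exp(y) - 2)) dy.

Let u = e^y, du = e^y dy.
The integral becomes ∫ du/((u-2)(u-3)); decompose into partial fractions.

log(exp(y) - 3) - log(exp(y) - 2) + C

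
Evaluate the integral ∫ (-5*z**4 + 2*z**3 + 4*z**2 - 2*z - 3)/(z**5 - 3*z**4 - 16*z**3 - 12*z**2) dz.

Factor the denominator: z**2*(z - 6)*(z + 1)*(z + 2).
Partial-fraction decomposition: -79/(32*(z + 2)) + 4/(7*(z + 1)) - 1973/(672*(z - 6)) - 1/(6*z) + 1/(4*z**2).
Integrate each term; A/(z−a) gives A·log|z−a|; A/(z−a)² gives −A/(z−a).

-log(z)/6 - 1973*log(z - 6)/672 + 4*log(z + 1)/7 - 79*log(z + 2)/32 - 1/(4*z) + C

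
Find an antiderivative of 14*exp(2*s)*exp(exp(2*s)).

7*exp(exp(2*s)) + C

Let u = exp(2*s), so du = (2*exp(2*s)) ds.
Rewriting, the integral becomes 7·∫ e^u du = 7·e^u.
Substituting back, u = exp(2*s).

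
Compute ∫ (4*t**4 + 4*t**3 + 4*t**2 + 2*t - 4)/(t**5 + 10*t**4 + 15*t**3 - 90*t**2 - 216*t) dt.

Factor the denominator: t*(t - 3)*(t + 3)*(t + 4)*(t + 6).
Partial-fraction decomposition: 1112/(81*(t + 6)) - 205/(14*(t + 4)) + 121/(27*(t + 3)) + 235/(567*(t - 3)) + 1/(54*t).
Integrate each term: A/(t−a) contributes A·log|t−a|.

log(t)/54 + 235*log(t - 3)/567 + 121*log(t + 3)/27 - 205*log(t + 4)/14 + 1112*log(t + 6)/81 + C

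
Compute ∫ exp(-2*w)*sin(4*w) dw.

Let I denote the integral. Integrate by parts with u = sin(4*w), dv = exp(-2*w) dw, so v = -exp(-2*w)/2: I = -exp(-2*w)*sin(4*w)/2 + 2·∫ exp(-2*w)*cos(4*w) dw.
Apply parts again with u = cos(4*w), dv = exp(-2*w) dw: ∫ exp(-2*w)*cos(4*w) dw = -exp(-2*w)*cos(4*w)/2 − 2·I. Substituting back brings back I: I = -exp(-2*w)*sin(4*w)/2 - exp(-2*w)*cos(4*w) − 4·I.
Solving for I: (1 + 4)·I equals the remaining terms, so I = (1/5)·(-exp(-2*w)*sin(4*w)/2 - exp(-2*w)*cos(4*w)).

-exp(-2*w)*sin(4*w)/10 - exp(-2*w)*cos(4*w)/5 + C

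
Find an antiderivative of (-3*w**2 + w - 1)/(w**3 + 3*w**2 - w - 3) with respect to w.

Factor the denominator: (w - 1)*(w + 1)*(w + 3).
Partial-fraction decomposition: -31/(8*(w + 3)) + 5/(4*(w + 1)) - 3/(8*(w - 1)).
Integrate each term: A/(w−a) contributes A·log|w−a|.

-3*log(w - 1)/8 + 5*log(w + 1)/4 - 31*log(w + 3)/8 + C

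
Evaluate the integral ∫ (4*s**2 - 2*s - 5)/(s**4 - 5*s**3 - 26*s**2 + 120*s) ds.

-log(s)/24 + 127*log(s - 6)/132 - 17*log(s - 4)/24 - 7*log(s + 5)/33 + C

Factor the denominator: s*(s - 6)*(s - 4)*(s + 5).
Partial-fraction decomposition: -7/(33*(s + 5)) - 17/(24*(s - 4)) + 127/(132*(s - 6)) - 1/(24*s).
Integrate each term: A/(s−a) contributes A·log|s−a|.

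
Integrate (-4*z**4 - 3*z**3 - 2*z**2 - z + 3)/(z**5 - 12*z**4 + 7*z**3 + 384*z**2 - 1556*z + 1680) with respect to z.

Factor the denominator: (z - 7)*(z - 5)*(z - 4)*(z - 2)*(z + 6).
Partial-fraction decomposition: -4599/(11440*(z + 6)) + 19/(48*(z - 2)) - 1249/(60*(z - 4)) + 2927/(66*(z - 5)) - 2147/(78*(z - 7)).
Integrate each term: A/(z−a) contributes A·log|z−a|.

-2147*log(z - 7)/78 + 2927*log(z - 5)/66 - 1249*log(z - 4)/60 + 19*log(z - 2)/48 - 4599*log(z + 6)/11440 + C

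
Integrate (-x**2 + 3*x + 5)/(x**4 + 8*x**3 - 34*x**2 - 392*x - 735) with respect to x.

-23*log(x - 7)/1680 + 13*log(x + 3)/80 - 35*log(x + 5)/48 + 65*log(x + 7)/112 + C

Factor the denominator: (x - 7)*(x + 3)*(x + 5)*(x + 7).
Partial-fraction decomposition: 65/(112*(x + 7)) - 35/(48*(x + 5)) + 13/(80*(x + 3)) - 23/(1680*(x - 7)).
Integrate each term: A/(x−a) contributes A·log|x−a|.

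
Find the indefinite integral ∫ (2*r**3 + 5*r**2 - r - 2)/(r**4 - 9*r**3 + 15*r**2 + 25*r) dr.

Factor the denominator: r*(r - 5)**2*(r + 1).
Partial-fraction decomposition: -1/(18*(r + 1)) + 961/(450*(r - 5)) + 184/(15*(r - 5)**2) - 2/(25*r).
Integrate each term; A/(r−a) gives A·log|r−a|; A/(r−a)² gives −A/(r−a).

-2*log(r)/25 + 961*log(r - 5)/450 - log(r + 1)/18 - 184/(15*r - 75) + C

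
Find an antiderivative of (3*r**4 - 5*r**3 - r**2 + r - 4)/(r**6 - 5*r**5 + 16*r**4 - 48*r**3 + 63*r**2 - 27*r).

Factor the denominator: r*(r - 3)*(r - 1)**2*(r**2 + 9).
Partial-fraction decomposition: -(799*r - 1821)/(1350*(r**2 + 9)) - 1/(100*(r - 1)) + 3/(10*(r - 1)**2) + 49/(108*(r - 3)) + 4/(27*r).
Integrate each term; A/(r−a) gives A·log|r−a|; the (Br+D)/(r²+p²) term gives a log and an atan.

4*log(r)/27 + 49*log(r - 3)/108 - log(r - 1)/100 - 799*log(r**2 + 9)/2700 + 607*atan(r/3)/1350 - 3/(10*r - 10) + C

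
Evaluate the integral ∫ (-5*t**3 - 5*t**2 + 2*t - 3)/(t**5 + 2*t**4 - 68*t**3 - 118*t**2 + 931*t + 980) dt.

Factor the denominator: (t - 7)*(t - 4)*(t + 1)*(t + 5)*(t + 7).
Partial-fraction decomposition: 1453/(1848*(t + 7)) - 487/(864*(t + 5)) - 1/(192*(t + 1)) + 79/(297*(t - 4)) - 1949/(4032*(t - 7)).
Integrate each term: A/(t−a) contributes A·log|t−a|.

-1949*log(t - 7)/4032 + 79*log(t - 4)/297 - log(t + 1)/192 - 487*log(t + 5)/864 + 1453*log(t + 7)/1848 + C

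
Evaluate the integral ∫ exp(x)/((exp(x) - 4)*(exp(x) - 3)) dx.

Let u = e^x, du = e^x dx.
The integral becomes ∫ du/((u-3)(u-4)); decompose into partial fractions.

log(exp(x) - 4) - log(exp(x) - 3) + C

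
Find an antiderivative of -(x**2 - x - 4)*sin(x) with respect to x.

Use integration by parts with u = x**2 - x - 4, dv = -sin(x) dx, so v = cos(x).
Apply parts 2 times (tabular method): alternate signs, differentiate u down to 0, integrate dv up.

x**2*cos(x) - 2*x*sin(x) - x*cos(x) + sin(x) - 6*cos(x) + C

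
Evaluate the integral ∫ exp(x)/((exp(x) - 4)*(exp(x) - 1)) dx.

log(exp(x) - 4)/3 - log(exp(x) - 1)/3 + C

Let u = e^x, du = e^x dx.
The integral becomes ∫ du/((u-1)(u-4)); decompose into partial fractions.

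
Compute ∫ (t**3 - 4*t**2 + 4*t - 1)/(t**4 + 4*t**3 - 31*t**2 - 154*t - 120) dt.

Factor the denominator: (t - 6)*(t + 1)*(t + 4)*(t + 5).
Partial-fraction decomposition: 123/(22*(t + 5)) - 29/(6*(t + 4)) + 5/(42*(t + 1)) + 19/(154*(t - 6)).
Integrate each term: A/(t−a) contributes A·log|t−a|.

19*log(t - 6)/154 + 5*log(t + 1)/42 - 29*log(t + 4)/6 + 123*log(t + 5)/22 + C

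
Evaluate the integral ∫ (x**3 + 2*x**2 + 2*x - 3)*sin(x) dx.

Use integration by parts with u = x**3 + 2*x**2 + 2*x - 3, dv = sin(x) dx, so v = -cos(x).
Apply parts 3 times (tabular method): alternate signs, differentiate u down to 0, integrate dv up.

-x**3*cos(x) + 3*x**2*sin(x) - 2*x**2*cos(x) + 4*x*sin(x) + 4*x*cos(x) - 4*sin(x) + 7*cos(x) + C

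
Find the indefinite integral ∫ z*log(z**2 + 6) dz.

z**2*log(z**2 + 6)/2 - z**2/2 + 3*log(z**2 + 6) + C

Let u = z**2 + 6, so du = (2*z) dz.
The integral becomes (1/2)·∫ log(u) du; integrate by parts with u′=log(u), dv′=du.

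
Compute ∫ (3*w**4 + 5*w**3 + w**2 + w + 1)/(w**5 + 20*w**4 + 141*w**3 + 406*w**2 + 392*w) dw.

Factor the denominator: w*(w + 2)*(w + 4)*(w + 7)**2.
Partial-fraction decomposition: -36331/(11025*(w + 7)) - 5531/(105*(w + 7)**2) + 461/(72*(w + 4)) - 11/(100*(w + 2)) + 1/(392*w).
Integrate each term; A/(w−a) gives A·log|w−a|; A/(w−a)² gives −A/(w−a).

log(w)/392 - 11*log(w + 2)/100 + 461*log(w + 4)/72 - 36331*log(w + 7)/11025 + 5531/(105*w + 735) + C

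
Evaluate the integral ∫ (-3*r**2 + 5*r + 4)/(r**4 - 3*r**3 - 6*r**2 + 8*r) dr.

Factor the denominator: r*(r - 4)*(r - 1)*(r + 2).
Partial-fraction decomposition: 1/(2*(r + 2)) - 2/(3*(r - 1)) - 1/(3*(r - 4)) + 1/(2*r).
Integrate each term: A/(r−a) contributes A·log|r−a|.

-log(r - 4)/3 - 2*log(r - 1)/3 + log(r**2 + 2*r)/2 + C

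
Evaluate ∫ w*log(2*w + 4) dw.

Use integration by parts with u = log(2*w + 4), dv = w dw.
Then du = 2/(2*w + 4) dw and v = w**2/2.

w**2*log(2*w + 4)/2 - w**2/4 + w - 2*log(w + 2) + C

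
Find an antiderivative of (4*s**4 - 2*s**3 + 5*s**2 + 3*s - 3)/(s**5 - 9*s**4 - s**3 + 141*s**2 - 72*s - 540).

1649*log(s - 6)/72 - 341*log(s - 5)/16 + 107*log(s - 3)/60 - 13*log(s + 2)/40 + 137*log(s + 3)/144 + C

Factor the denominator: (s - 6)*(s - 5)*(s - 3)*(s + 2)*(s + 3).
Partial-fraction decomposition: 137/(144*(s + 3)) - 13/(40*(s + 2)) + 107/(60*(s - 3)) - 341/(16*(s - 5)) + 1649/(72*(s - 6)).
Integrate each term: A/(s−a) contributes A·log|s−a|.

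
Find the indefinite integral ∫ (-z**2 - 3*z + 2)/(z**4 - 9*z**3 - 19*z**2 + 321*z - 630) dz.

-17*log(z - 7)/26 + 19*log(z - 5)/22 - 2*log(z - 3)/9 + 16*log(z + 6)/1287 + C

Factor the denominator: (z - 7)*(z - 5)*(z - 3)*(z + 6).
Partial-fraction decomposition: 16/(1287*(z + 6)) - 2/(9*(z - 3)) + 19/(22*(z - 5)) - 17/(26*(z - 7)).
Integrate each term: A/(z−a) contributes A·log|z−a|.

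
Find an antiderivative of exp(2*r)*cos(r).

Let I denote the integral. Integrate by parts with u = cos(r), dv = exp(2*r) dr, so v = exp(2*r)/2: I = exp(2*r)*cos(r)/2 + (1/2)·∫ exp(2*r)*sin(r) dr.
Apply parts again with u = sin(r), dv = exp(2*r) dr: ∫ exp(2*r)*sin(r) dr = exp(2*r)*sin(r)/2 − (1/2)·I. Substituting back brings back I: I = exp(2*r)*sin(r)/4 + exp(2*r)*cos(r)/2 − (1/4)·I.
Solving for I: (1 + 1/4)·I equals the remaining terms, so I = (4/5)·(exp(2*r)*sin(r)/4 + exp(2*r)*cos(r)/2).

exp(2*r)*sin(r)/5 + 2*exp(2*r)*cos(r)/5 + C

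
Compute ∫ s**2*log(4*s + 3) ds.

Use integration by parts with u = log(4*s + 3), dv = s**2 ds.
Then du = 4/(4*s + 3) ds and v = s**3/3.

s**3*log(4*s + 3)/3 - s**3/9 + s**2/8 - 3*s/16 + 9*log(4*s + 3)/64 + C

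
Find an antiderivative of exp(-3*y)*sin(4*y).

-3*exp(-3*y)*sin(4*y)/25 - 4*exp(-3*y)*cos(4*y)/25 + C

Let I denote the integral. Integrate by parts with u = sin(4*y), dv = exp(-3*y) dy, so v = -exp(-3*y)/3: I = -exp(-3*y)*sin(4*y)/3 + (4/3)·∫ exp(-3*y)*cos(4*y) dy.
Apply parts again with u = cos(4*y), dv = exp(-3*y) dy: ∫ exp(-3*y)*cos(4*y) dy = -exp(-3*y)*cos(4*y)/3 − (4/3)·I. Substituting back brings back I: I = -exp(-3*y)*sin(4*y)/3 - 4*exp(-3*y)*cos(4*y)/9 − (16/9)·I.
Solving for I: (1 + 16/9)·I equals the remaining terms, so I = (9/25)·(-exp(-3*y)*sin(4*y)/3 - 4*exp(-3*y)*cos(4*y)/9).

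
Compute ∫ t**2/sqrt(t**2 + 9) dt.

t*sqrt(t**2 + 9)/2 - 9*log(t + sqrt(t**2 + 9))/2 + C

Substitute t = 3·tan(θ), so dt = 3·sec(θ)^2 dθ and the radical becomes sqrt(t**2 + 9) = 3·sec(θ) by the Pythagorean identity.
Integrate the resulting trig expression in θ, then back-substitute tan(θ) = t/3, sec(θ) = sqrt(t**2 + 9)/3 (absorbing any constant into C).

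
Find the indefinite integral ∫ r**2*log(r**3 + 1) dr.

r**3*log(r**3 + 1)/3 - r**3/3 + log(r**3 + 1)/3 + C

Let u = r**3 + 1, so du = (3*r**2) dr.
The integral becomes (1/3)·∫ log(u) du; integrate by parts with u′=log(u), dv′=du.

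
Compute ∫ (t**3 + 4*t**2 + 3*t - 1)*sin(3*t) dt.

-t**3*cos(3*t)/3 + t**2*sin(3*t)/3 - 4*t**2*cos(3*t)/3 + 8*t*sin(3*t)/9 - 7*t*cos(3*t)/9 + 7*sin(3*t)/27 + 17*cos(3*t)/27 + C

Use integration by parts with u = t**3 + 4*t**2 + 3*t - 1, dv = sin(3*t) dt, so v = -cos(3*t)/3.
Apply parts 3 times (tabular method): alternate signs, differentiate u down to 0, integrate dv up.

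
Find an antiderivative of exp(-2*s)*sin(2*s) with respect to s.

-exp(-2*s)*sin(2*s)/4 - exp(-2*s)*cos(2*s)/4 + C

Let I denote the integral. Integrate by parts with u = sin(2*s), dv = exp(-2*s) ds, so v = -exp(-2*s)/2: I = -exp(-2*s)*sin(2*s)/2 + ∫ exp(-2*s)*cos(2*s) ds.
Apply parts again with u = cos(2*s), dv = exp(-2*s) ds: ∫ exp(-2*s)*cos(2*s) ds = -exp(-2*s)*cos(2*s)/2 − I. Substituting back brings back I: I = -exp(-2*s)*sin(2*s)/2 - exp(-2*s)*cos(2*s)/2 − I.
Solving for I: (1 + 1)·I equals the remaining terms, so I = (1/2)·(-exp(-2*s)*sin(2*s)/2 - exp(-2*s)*cos(2*s)/2).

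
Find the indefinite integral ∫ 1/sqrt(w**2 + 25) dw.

log(w + sqrt(w**2 + 25)) + C

Substitute w = 5·tan(θ), so dw = 5·sec(θ)^2 dθ and the radical becomes sqrt(w**2 + 25) = 5·sec(θ) by the Pythagorean identity.
Integrate the resulting trig expression in θ, then back-substitute tan(θ) = w/5, sec(θ) = sqrt(w**2 + 25)/5 (absorbing any constant into C).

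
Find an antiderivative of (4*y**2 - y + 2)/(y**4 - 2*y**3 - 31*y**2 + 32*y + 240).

97*log(y - 5)/72 - 31*log(y - 4)/28 + 41*log(y + 3)/56 - 35*log(y + 4)/36 + C

Factor the denominator: (y - 5)*(y - 4)*(y + 3)*(y + 4).
Partial-fraction decomposition: -35/(36*(y + 4)) + 41/(56*(y + 3)) - 31/(28*(y - 4)) + 97/(72*(y - 5)).
Integrate each term: A/(y−a) contributes A·log|y−a|.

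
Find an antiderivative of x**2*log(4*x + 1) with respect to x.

x**3*log(4*x + 1)/3 - x**3/9 + x**2/24 - x/48 + log(4*x + 1)/192 + C

Use integration by parts with u = log(4*x + 1), dv = x**2 dx.
Then du = 4/(4*x + 1) dx and v = x**3/3.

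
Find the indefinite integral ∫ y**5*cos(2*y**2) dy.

Let u = y², du = 2y dy; rewrite as (1/2)∫ u^2·cos(2u) du.
Now integrate by parts 2 times.

y**4*sin(2*y**2)/4 + y**2*cos(2*y**2)/4 - sin(2*y**2)/8 + C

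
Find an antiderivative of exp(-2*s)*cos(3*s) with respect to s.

3*exp(-2*s)*sin(3*s)/13 - 2*exp(-2*s)*cos(3*s)/13 + C

Let I denote the integral. Integrate by parts with u = cos(3*s), dv = exp(-2*s) ds, so v = -exp(-2*s)/2: I = -exp(-2*s)*cos(3*s)/2 − (3/2)·∫ exp(-2*s)*sin(3*s) ds.
Apply parts again with u = sin(3*s), dv = exp(-2*s) ds: ∫ exp(-2*s)*sin(3*s) ds = -exp(-2*s)*sin(3*s)/2 + (3/2)·I. Substituting back brings back I: I = 3*exp(-2*s)*sin(3*s)/4 - exp(-2*s)*cos(3*s)/2 − (9/4)·I.
Solving for I: (1 + 9/4)·I equals the remaining terms, so I = (4/13)·(3*exp(-2*s)*sin(3*s)/4 - exp(-2*s)*cos(3*s)/2).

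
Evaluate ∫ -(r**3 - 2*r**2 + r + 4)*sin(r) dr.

Use integration by parts with u = r**3 - 2*r**2 + r + 4, dv = -sin(r) dr, so v = cos(r).
Apply parts 3 times (tabular method): alternate signs, differentiate u down to 0, integrate dv up.

r**3*cos(r) - 3*r**2*sin(r) - 2*r**2*cos(r) + 4*r*sin(r) - 5*r*cos(r) + 5*sin(r) + 8*cos(r) + C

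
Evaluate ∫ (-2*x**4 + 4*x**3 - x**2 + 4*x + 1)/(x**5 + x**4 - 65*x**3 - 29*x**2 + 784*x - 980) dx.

Factor the denominator: (x - 7)*(x - 2)**2*(x + 5)*(x + 7).
Partial-fraction decomposition: -3125/(1134*(x + 7)) + 299/(196*(x + 5)) + 205/(3969*(x - 2)) - 1/(63*(x - 2)**2) - 23/(28*(x - 7)).
Integrate each term; A/(x−a) gives A·log|x−a|; A/(x−a)² gives −A/(x−a).

-23*log(x - 7)/28 + 205*log(x - 2)/3969 + 299*log(x + 5)/196 - 3125*log(x + 7)/1134 + 1/(63*x - 126) + C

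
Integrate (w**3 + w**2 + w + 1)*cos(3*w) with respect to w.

Use integration by parts with u = w**3 + w**2 + w + 1, dv = cos(3*w) dw, so v = sin(3*w)/3.
Apply parts 3 times (tabular method): alternate signs, differentiate u down to 0, integrate dv up.

w**3*sin(3*w)/3 + w**2*sin(3*w)/3 + w**2*cos(3*w)/3 + w*sin(3*w)/9 + 2*w*cos(3*w)/9 + 7*sin(3*w)/27 + cos(3*w)/27 + C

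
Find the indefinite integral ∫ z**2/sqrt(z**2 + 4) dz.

z*sqrt(z**2 + 4)/2 - 2*log(z + sqrt(z**2 + 4)) + C

Substitute z = 2·tan(θ), so dz = 2·sec(θ)^2 dθ and the radical becomes sqrt(z**2 + 4) = 2·sec(θ) by the Pythagorean identity.
Integrate the resulting trig expression in θ, then back-substitute tan(θ) = z/2, sec(θ) = sqrt(z**2 + 4)/2 (absorbing any constant into C).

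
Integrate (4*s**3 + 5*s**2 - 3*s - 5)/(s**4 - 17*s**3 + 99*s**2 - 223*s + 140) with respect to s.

1591*log(s - 7)/36 - 605*log(s - 5)/8 + 319*log(s - 4)/9 - log(s - 1)/72 + C

Factor the denominator: (s - 7)*(s - 5)*(s - 4)*(s - 1).
Partial-fraction decomposition: -1/(72*(s - 1)) + 319/(9*(s - 4)) - 605/(8*(s - 5)) + 1591/(36*(s - 7)).
Integrate each term: A/(s−a) contributes A·log|s−a|.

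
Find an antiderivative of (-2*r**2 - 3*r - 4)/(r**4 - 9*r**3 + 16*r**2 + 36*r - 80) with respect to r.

-23*log(r - 5)/7 + 4*log(r - 4) - 3*log(r - 2)/4 + log(r + 2)/28 + C

Factor the denominator: (r - 5)*(r - 4)*(r - 2)*(r + 2).
Partial-fraction decomposition: 1/(28*(r + 2)) - 3/(4*(r - 2)) + 4/(r - 4) - 23/(7*(r - 5)).
Integrate each term: A/(r−a) contributes A·log|r−a|.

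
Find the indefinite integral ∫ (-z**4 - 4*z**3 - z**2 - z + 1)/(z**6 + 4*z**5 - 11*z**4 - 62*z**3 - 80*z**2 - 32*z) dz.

-log(z)/32 - 177*log(z - 4)/1600 - 113*log(z + 1)/225 + 5*log(z + 2)/8 + 11*log(z + 4)/576 - 4/(15*z + 15) + C

Factor the denominator: z*(z - 4)*(z + 1)**2*(z + 2)*(z + 4).
Partial-fraction decomposition: 11/(576*(z + 4)) + 5/(8*(z + 2)) - 113/(225*(z + 1)) + 4/(15*(z + 1)**2) - 177/(1600*(z - 4)) - 1/(32*z).
Integrate each term; A/(z−a) gives A·log|z−a|; A/(z−a)² gives −A/(z−a).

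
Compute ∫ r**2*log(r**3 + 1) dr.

Let u = r**3 + 1, so du = (3*r**2) dr.
The integral becomes (1/3)·∫ log(u) du; integrate by parts with u′=log(u), dv′=du.

r**3*log(r**3 + 1)/3 - r**3/3 + log(r**3 + 1)/3 + C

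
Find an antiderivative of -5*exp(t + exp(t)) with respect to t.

Let u = exp(t), so du = (exp(t)) dt.
Rewriting, the integral becomes -5·∫ e^u du = -5·e^u.
Substituting back, u = exp(t).

-5*exp(exp(t)) + C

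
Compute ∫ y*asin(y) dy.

Use integration by parts with u = arcsin(y), dv = y dy.
Then du = 1/sqrt(-y**2 + 1) dy.

y**2*asin(y)/2 + y*sqrt(-y**2 + 1)/4 - asin(y)/4 + C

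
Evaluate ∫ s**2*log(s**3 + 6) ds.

s**3*log(s**3 + 6)/3 - s**3/3 + 2*log(s**3 + 6) + C

Let u = s**3 + 6, so du = (3*s**2) ds.
The integral becomes (1/3)·∫ log(u) du; integrate by parts with u′=log(u), dv′=du.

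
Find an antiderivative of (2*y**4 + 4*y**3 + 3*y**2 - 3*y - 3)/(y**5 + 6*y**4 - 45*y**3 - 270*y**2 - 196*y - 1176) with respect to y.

6297*log(y - 7)/9646 - 1851*log(y + 6)/520 + 3595*log(y + 7)/742 + 131*log(y**2 + 4)/4240 - 13*atan(y/2)/2120 + C

Factor the denominator: (y - 7)*(y + 6)*(y + 7)*(y**2 + 4).
Partial-fraction decomposition: (131*y - 26)/(2120*(y**2 + 4)) + 3595/(742*(y + 7)) - 1851/(520*(y + 6)) + 6297/(9646*(y - 7)).
Integrate each term; A/(y−a) gives A·log|y−a|; the (By+D)/(y²+p²) term gives a log and an atan.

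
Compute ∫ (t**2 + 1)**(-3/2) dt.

Substitute t = tan(θ), so dt = sec(θ)^2 dθ and the radical becomes sqrt(t**2 + 1) = sec(θ) by the Pythagorean identity.
Integrate the resulting trig expression in θ, then back-substitute tan(θ) = t, sec(θ) = sqrt(t**2 + 1) (absorbing any constant into C).

t/sqrt(t**2 + 1) + C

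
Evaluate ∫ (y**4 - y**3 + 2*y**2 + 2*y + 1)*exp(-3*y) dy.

Use integration by parts with u = y**4 - y**3 + 2*y**2 + 2*y + 1, dv = exp(-3*y) dy, so v = -exp(-3*y)/3.
Apply parts 4 times (tabular method): alternate signs, differentiate u down to 0, integrate dv up.

(-27*y**4 - 9*y**3 - 63*y**2 - 96*y - 59)*exp(-3*y)/81 + C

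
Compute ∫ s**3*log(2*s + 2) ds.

Use integration by parts with u = log(2*s + 2), dv = s**3 ds.
Then du = 2/(2*s + 2) ds and v = s**4/4.

s**4*log(2*s + 2)/4 - s**4/16 + s**3/12 - s**2/8 + s/4 - log(s + 1)/4 + C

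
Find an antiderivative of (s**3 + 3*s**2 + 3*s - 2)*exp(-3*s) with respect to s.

(-9*s**3 - 36*s**2 - 51*s + 1)*exp(-3*s)/27 + C

Use integration by parts with u = s**3 + 3*s**2 + 3*s - 2, dv = exp(-3*s) ds, so v = -exp(-3*s)/3.
Apply parts 3 times (tabular method): alternate signs, differentiate u down to 0, integrate dv up.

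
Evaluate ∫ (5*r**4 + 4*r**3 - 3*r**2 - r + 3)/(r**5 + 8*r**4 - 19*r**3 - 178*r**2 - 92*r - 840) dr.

Factor the denominator: (r - 5)*(r + 6)*(r + 7)*(r**2 + 4).
Partial-fraction decomposition: (6679*r - 21154)/(61480*(r**2 + 4)) + 2624/(159*(r + 7)) - 5517/(440*(r + 6)) + 887/(957*(r - 5)).
Integrate each term; A/(r−a) gives A·log|r−a|; the (Br+D)/(r²+p²) term gives a log and an atan.

887*log(r - 5)/957 - 5517*log(r + 6)/440 + 2624*log(r + 7)/159 + 6679*log(r**2 + 4)/122960 - 10577*atan(r/2)/61480 + C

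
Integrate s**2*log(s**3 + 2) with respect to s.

s**3*log(s**3 + 2)/3 - s**3/3 + 2*log(s**3 + 2)/3 + C

Let u = s**3 + 2, so du = (3*s**2) ds.
The integral becomes (1/3)·∫ log(u) du; integrate by parts with u′=log(u), dv′=du.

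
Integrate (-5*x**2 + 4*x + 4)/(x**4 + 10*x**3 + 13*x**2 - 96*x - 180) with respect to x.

Factor the denominator: (x - 3)*(x + 2)*(x + 5)*(x + 6).
Partial-fraction decomposition: 50/(9*(x + 6)) - 47/(8*(x + 5)) + 2/(5*(x + 2)) - 29/(360*(x - 3)).
Integrate each term: A/(x−a) contributes A·log|x−a|.

-29*log(x - 3)/360 + 2*log(x + 2)/5 - 47*log(x + 5)/8 + 50*log(x + 6)/9 + C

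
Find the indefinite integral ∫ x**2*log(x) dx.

Use integration by parts with u = log(x), dv = x**2 dx.
Then du = 1/x dx and v = x**3/3.

x**3*log(x)/3 - x**3/9 + C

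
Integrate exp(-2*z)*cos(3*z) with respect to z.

3*exp(-2*z)*sin(3*z)/13 - 2*exp(-2*z)*cos(3*z)/13 + C

Let I denote the integral. Integrate by parts with u = cos(3*z), dv = exp(-2*z) dz, so v = -exp(-2*z)/2: I = -exp(-2*z)*cos(3*z)/2 − (3/2)·∫ exp(-2*z)*sin(3*z) dz.
Apply parts again with u = sin(3*z), dv = exp(-2*z) dz: ∫ exp(-2*z)*sin(3*z) dz = -exp(-2*z)*sin(3*z)/2 + (3/2)·I. Substituting back brings back I: I = 3*exp(-2*z)*sin(3*z)/4 - exp(-2*z)*cos(3*z)/2 − (9/4)·I.
Solving for I: (1 + 9/4)·I equals the remaining terms, so I = (4/13)·(3*exp(-2*z)*sin(3*z)/4 - exp(-2*z)*cos(3*z)/2).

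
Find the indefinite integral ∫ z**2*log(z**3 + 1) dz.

Let u = z**3 + 1, so du = (3*z**2) dz.
The integral becomes (1/3)·∫ log(u) du; integrate by parts with u′=log(u), dv′=du.

z**3*log(z**3 + 1)/3 - z**3/3 + log(z**3 + 1)/3 + C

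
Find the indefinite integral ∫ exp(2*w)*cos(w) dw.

Let I denote the integral. Integrate by parts with u = cos(w), dv = exp(2*w) dw, so v = exp(2*w)/2: I = exp(2*w)*cos(w)/2 + (1/2)·∫ exp(2*w)*sin(w) dw.
Apply parts again with u = sin(w), dv = exp(2*w) dw: ∫ exp(2*w)*sin(w) dw = exp(2*w)*sin(w)/2 − (1/2)·I. Substituting back brings back I: I = exp(2*w)*sin(w)/4 + exp(2*w)*cos(w)/2 − (1/4)·I.
Solving for I: (1 + 1/4)·I equals the remaining terms, so I = (4/5)·(exp(2*w)*sin(w)/4 + exp(2*w)*cos(w)/2).

exp(2*w)*sin(w)/5 + 2*exp(2*w)*cos(w)/5 + C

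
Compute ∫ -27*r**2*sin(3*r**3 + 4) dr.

Let u = 3*r**3 + 4, so du = (9*r**2) dr.
Rewriting, the integral becomes -3·∫ sin(u) du = -3·-cos(u).
Substituting back, u = 3*r**3 + 4.

3*cos(3*r**3 + 4) + C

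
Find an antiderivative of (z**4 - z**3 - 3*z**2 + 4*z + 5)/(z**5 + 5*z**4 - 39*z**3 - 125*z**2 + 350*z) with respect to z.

log(z)/70 + log(z - 5)/4 - log(z - 2)/42 - 33*log(z + 5)/35 + 143*log(z + 7)/84 + C

Factor the denominator: z*(z - 5)*(z - 2)*(z + 5)*(z + 7).
Partial-fraction decomposition: 143/(84*(z + 7)) - 33/(35*(z + 5)) - 1/(42*(z - 2)) + 1/(4*(z - 5)) + 1/(70*z).
Integrate each term: A/(z−a) contributes A·log|z−a|.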